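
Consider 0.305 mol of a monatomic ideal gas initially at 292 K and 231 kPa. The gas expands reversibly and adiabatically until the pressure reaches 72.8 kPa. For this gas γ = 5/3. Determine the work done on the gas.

-411 J

V₁ = nRT₁/P₁ = 0.305×8.314×292/231 = 3.21 L.
Adiabatic: T₂/T₁ = (P₂/P₁)^((γ−1)/γ) ⇒ T₂ = 292×(0.315)^0.400 = 184 K; V₂ = 6.41 L.
ΔU = nCvΔT = 0.305×12.5×(184−292) = -411 J.
Q = 0 for an adiabatic process, so W = −ΔU = 411 J.
Work done on the gas = −W_by = -411 J.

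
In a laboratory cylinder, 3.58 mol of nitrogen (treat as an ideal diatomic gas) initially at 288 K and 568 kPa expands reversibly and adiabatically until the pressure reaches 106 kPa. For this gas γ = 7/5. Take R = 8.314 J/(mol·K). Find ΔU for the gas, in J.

V₁ = nRT₁/P₁ = 3.58×8.314×288/568 = 15.1 L.
Adiabatic: T₂/T₁ = (P₂/P₁)^((γ−1)/γ) ⇒ T₂ = 288×(0.187)^0.286 = 178 K; V₂ = 50.1 L.
For an ideal gas ΔU = nCvΔT with Cv = (5/2)R = 20.8 J/(mol·K).
ΔU = 3.58×20.8×(178−288) = -8160 J.

-8160 J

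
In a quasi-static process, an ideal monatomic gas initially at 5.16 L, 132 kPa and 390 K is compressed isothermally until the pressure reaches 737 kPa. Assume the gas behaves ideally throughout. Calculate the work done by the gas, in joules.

-1170 J

n = P₁V₁/(RT₁) = 132×5.16/(8.314×390) = 0.210 mol.
Isothermal: T stays 390 K; PV = const ⇒ V₂ = 0.924 L, P₂ = 737 kPa.
W = nRT ln(V₂/V₁) = 0.210×8.314×390×ln(0.179) = -1170 J.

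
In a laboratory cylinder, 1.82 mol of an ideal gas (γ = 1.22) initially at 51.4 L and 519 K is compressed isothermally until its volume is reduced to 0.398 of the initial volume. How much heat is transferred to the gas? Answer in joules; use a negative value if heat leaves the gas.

-7240 J

P₁ = nRT₁/V₁ = 1.82×8.314×519/51.4 = 153 kPa.
Isothermal: T stays 519 K; PV = const ⇒ V₂ = 20.5 L, P₂ = 384 kPa.
ΔU = 0 (ideal gas, T constant).
W = nRT ln(V₂/V₁) = 1.82×8.314×519×ln(0.398) = -7240 J.
Q = ΔU + W = -7240 J.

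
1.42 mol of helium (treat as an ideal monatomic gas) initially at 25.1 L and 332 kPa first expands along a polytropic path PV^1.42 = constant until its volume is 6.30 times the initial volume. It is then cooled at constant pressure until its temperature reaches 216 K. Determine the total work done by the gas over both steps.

9390 J

T₁ = P₁V₁/(nR) = 332×25.1/(1.42×8.314) = 706 K.
Step 1 — Polytropic n=1.42: T₂ = T₁(V₁/V₂)^(n−1) = 706×(0.159)^0.42 = 326 K; P₂ = P₁(V₁/V₂)^n = 24.3 kPa.
W = (P₁V₁−P₂V₂)/(n−1) = (332×25.1−24.3×158)/0.42 = 10700 J.
ΔU = nCvΔT = 1.42×12.5×(326−706) = -6730 J.
Q = ΔU + W = 3950 J.
State after step 1: P = 24.3 kPa, V = 158 L, T = 326 K.
Step 2 — Isobaric: P stays 24.3 kPa; V/T = const ⇒ T₂ = 216 K, V₂ = 105 L.
W = PΔV = 24.3×(105−158) kPa·L = -1300 J.
ΔU = nCvΔT = 1.42×12.5×(216−326) = -1940 J.
Q = ΔU + W = nCpΔT = -3240 J.
Net over both steps: W = 9390 J, Q = 711 J, ΔU = -8670 J.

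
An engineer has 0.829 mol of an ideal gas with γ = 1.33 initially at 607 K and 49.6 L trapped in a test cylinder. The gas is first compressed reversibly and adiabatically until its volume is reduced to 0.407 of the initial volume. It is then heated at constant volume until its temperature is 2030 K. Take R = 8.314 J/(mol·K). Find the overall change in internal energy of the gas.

29700 J

P₁ = nRT₁/V₁ = 0.829×8.314×607/49.6 = 84.3 kPa.
Step 1 — Adiabatic: TV^(γ−1) = const ⇒ T₂ = 607×(2.46)^0.330 = 817 K; PV^γ = const ⇒ P₂ = 279 kPa.
ΔU = nCvΔT = 0.829×25.2×(817−607) = 4380 J.
Q = 0 for an adiabatic process, so W = −ΔU = -4380 J.
State after step 1: P = 279 kPa, V = 20.2 L, T = 817 K.
Step 2 — Isochoric: V stays 20.2 L; P/T = const ⇒ T₂ = 2030 K, P₂ = 693 kPa.
W = 0 (no volume change).
ΔU = nCvΔT = 0.829×25.2×(2030−817) = 25300 J.
Q = ΔU = 25300 J.
Net over both steps: W = -4380 J, Q = 25300 J, ΔU = 29700 J.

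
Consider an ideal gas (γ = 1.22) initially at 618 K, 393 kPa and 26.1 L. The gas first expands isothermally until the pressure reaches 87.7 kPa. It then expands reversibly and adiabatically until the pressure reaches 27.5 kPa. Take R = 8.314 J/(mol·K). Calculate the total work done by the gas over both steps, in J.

24200 J

n = P₁V₁/(RT₁) = 393×26.1/(8.314×618) = 2.00 mol.
Step 1 — Isothermal: T stays 618 K; PV = const ⇒ V₂ = 117 L, P₂ = 87.7 kPa.
ΔU = 0 (ideal gas, T constant).
W = nRT ln(V₂/V₁) = 2.00×8.314×618×ln(4.48) = 15400 J.
Q = ΔU + W = 15400 J.
State after step 1: P = 87.7 kPa, V = 117 L, T = 618 K.
Step 2 — Adiabatic: T₂/T₁ = (P₂/P₁)^((γ−1)/γ) ⇒ T₂ = 618×(0.314)^0.180 = 501 K; V₂ = 303 L.
ΔU = nCvΔT = 2.00×37.8×(501−618) = -8800 J.
Q = 0 for an adiabatic process, so W = −ΔU = 8800 J.
Net over both steps: W = 24200 J, Q = 15400 J, ΔU = -8800 J.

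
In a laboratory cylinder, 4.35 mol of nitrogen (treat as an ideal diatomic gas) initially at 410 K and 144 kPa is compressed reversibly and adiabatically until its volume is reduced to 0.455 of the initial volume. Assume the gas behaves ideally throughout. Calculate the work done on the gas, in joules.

V₁ = nRT₁/P₁ = 4.35×8.314×410/144 = 103 L.
Adiabatic: TV^(γ−1) = const ⇒ T₂ = 410×(2.20)^0.400 = 562 K; PV^γ = const ⇒ P₂ = 434 kPa.
ΔU = nCvΔT = 4.35×20.8×(562−410) = 13700 J.
Q = 0 for an adiabatic process, so W = −ΔU = -13700 J.
Work done on the gas = −W_by = 13700 J.

13700 J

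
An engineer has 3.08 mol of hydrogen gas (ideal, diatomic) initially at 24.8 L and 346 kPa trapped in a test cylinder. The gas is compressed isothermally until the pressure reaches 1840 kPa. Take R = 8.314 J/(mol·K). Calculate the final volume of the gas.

4.66 L

T₁ = P₁V₁/(nR) = 346×24.8/(3.08×8.314) = 335 K.
Isothermal: T stays 335 K; PV = const ⇒ V₂ = 4.66 L, P₂ = 1840 kPa.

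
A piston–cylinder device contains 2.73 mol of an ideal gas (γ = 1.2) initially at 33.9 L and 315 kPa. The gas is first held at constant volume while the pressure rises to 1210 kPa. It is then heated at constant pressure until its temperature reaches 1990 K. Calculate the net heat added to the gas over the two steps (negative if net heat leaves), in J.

177000 J

T₁ = P₁V₁/(nR) = 315×33.9/(2.73×8.314) = 470 K.
Step 1 — Isochoric: V stays 33.9 L; P/T = const ⇒ T₂ = 1810 K, P₂ = 1210 kPa.
W = 0 (no volume change).
ΔU = nCvΔT = 2.73×41.6×(1810−470) = 152000 J.
Q = ΔU = 152000 J.
State after step 1: P = 1210 kPa, V = 33.9 L, T = 1810 K.
Step 2 — Isobaric: P stays 1210 kPa; V/T = const ⇒ T₂ = 1990 K, V₂ = 37.3 L.
W = PΔV = 1210×(37.3−33.9) kPa·L = 4150 J.
ΔU = nCvΔT = 2.73×41.6×(1990−1810) = 20700 J.
Q = ΔU + W = nCpΔT = 24900 J.
Net over both steps: W = 4150 J, Q = 177000 J, ΔU = 172000 J.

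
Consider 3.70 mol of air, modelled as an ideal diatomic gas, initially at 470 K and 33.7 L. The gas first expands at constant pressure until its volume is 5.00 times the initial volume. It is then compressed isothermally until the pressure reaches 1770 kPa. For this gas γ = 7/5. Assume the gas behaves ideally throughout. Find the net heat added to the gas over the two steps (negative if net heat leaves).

P₁ = nRT₁/V₁ = 3.70×8.314×470/33.7 = 429 kPa.
Step 1 — Isobaric: P stays 429 kPa; V/T = const ⇒ T₂ = 2350 K, V₂ = 168 L.
W = PΔV = 429×(168−33.7) kPa·L = 57800 J.
ΔU = nCvΔT = 3.70×20.8×(2350−470) = 145000 J.
Q = ΔU + W = nCpΔT = 202000 J.
State after step 1: P = 429 kPa, V = 168 L, T = 2350 K.
Step 2 — Isothermal: T stays 2350 K; PV = const ⇒ V₂ = 40.8 L, P₂ = 1770 kPa.
ΔU = 0 (ideal gas, T constant).
W = nRT ln(V₂/V₁) = 3.70×8.314×2350×ln(0.242) = -102000 J.
Q = ΔU + W = -102000 J.
Net over both steps: W = -44600 J, Q = 100000 J, ΔU = 145000 J.

100000 J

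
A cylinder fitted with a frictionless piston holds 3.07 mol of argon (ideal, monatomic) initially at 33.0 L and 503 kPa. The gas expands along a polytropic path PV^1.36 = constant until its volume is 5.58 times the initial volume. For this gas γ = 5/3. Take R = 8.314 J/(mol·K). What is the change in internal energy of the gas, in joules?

-11500 J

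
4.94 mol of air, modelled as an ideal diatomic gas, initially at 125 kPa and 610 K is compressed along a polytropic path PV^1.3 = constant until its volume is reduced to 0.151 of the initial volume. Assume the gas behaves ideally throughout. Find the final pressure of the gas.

1460 kPa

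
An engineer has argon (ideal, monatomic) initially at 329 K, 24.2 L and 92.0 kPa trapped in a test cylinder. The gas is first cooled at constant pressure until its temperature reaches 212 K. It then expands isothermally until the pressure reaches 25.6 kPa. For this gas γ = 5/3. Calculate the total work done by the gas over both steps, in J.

n = P₁V₁/(RT₁) = 92.0×24.2/(8.314×329) = 0.814 mol.
Step 1 — Isobaric: P stays 92.0 kPa; V/T = const ⇒ T₂ = 212 K, V₂ = 15.6 L.
W = PΔV = 92.0×(15.6−24.2) kPa·L = -792 J.
ΔU = nCvΔT = 0.814×12.5×(212−329) = -1190 J.
Q = ΔU + W = nCpΔT = -1980 J.
State after step 1: P = 92.0 kPa, V = 15.6 L, T = 212 K.
Step 2 — Isothermal: T stays 212 K; PV = const ⇒ V₂ = 56.0 L, P₂ = 25.6 kPa.
ΔU = 0 (ideal gas, T constant).
W = nRT ln(V₂/V₁) = 0.814×8.314×212×ln(3.59) = 1840 J.
Q = ΔU + W = 1840 J.
Net over both steps: W = 1040 J, Q = -144 J, ΔU = -1190 J.

1040 J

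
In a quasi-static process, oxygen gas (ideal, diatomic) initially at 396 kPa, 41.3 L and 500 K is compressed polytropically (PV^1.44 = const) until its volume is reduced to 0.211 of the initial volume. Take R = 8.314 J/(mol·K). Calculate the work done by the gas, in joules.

n = P₁V₁/(RT₁) = 396×41.3/(8.314×500) = 3.93 mol.
Polytropic n=1.44: T₂ = T₁(V₁/V₂)^(n−1) = 500×(4.74)^0.44 = 991 K; P₂ = P₁(V₁/V₂)^n = 3720 kPa.
W = (P₁V₁−P₂V₂)/(n−1) = (396×41.3−3720×8.71)/0.44 = -36500 J.

-36500 J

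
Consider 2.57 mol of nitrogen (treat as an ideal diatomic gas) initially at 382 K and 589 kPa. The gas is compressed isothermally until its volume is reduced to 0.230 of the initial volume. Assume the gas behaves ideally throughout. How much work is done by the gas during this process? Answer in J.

-12000 J

V₁ = nRT₁/P₁ = 2.57×8.314×382/589 = 13.9 L.
Isothermal: T stays 382 K; PV = const ⇒ V₂ = 3.19 L, P₂ = 2560 kPa.
W = nRT ln(V₂/V₁) = 2.57×8.314×382×ln(0.230) = -12000 J.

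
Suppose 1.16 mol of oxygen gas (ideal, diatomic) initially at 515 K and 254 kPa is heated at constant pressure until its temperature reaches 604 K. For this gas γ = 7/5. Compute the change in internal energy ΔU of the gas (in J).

V₁ = nRT₁/P₁ = 1.16×8.314×515/254 = 19.6 L.
Isobaric: P stays 254 kPa; V/T = const ⇒ T₂ = 604 K, V₂ = 22.9 L.
For an ideal gas ΔU = nCvΔT with Cv = (5/2)R = 20.8 J/(mol·K).
ΔU = 1.16×20.8×(604−515) = 2150 J.

2150 J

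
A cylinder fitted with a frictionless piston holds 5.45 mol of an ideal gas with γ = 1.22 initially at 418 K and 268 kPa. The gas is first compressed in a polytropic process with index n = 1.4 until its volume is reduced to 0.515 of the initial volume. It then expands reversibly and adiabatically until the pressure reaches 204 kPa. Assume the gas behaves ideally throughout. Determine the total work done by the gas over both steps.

7480 J

V₁ = nRT₁/P₁ = 5.45×8.314×418/268 = 70.7 L.
Step 1 — Polytropic n=1.4: T₂ = T₁(V₁/V₂)^(n−1) = 418×(1.94)^0.40 = 545 K; P₂ = P₁(V₁/V₂)^n = 679 kPa.
W = (P₁V₁−P₂V₂)/(n−1) = (268×70.7−679×36.4)/0.40 = -14400 J.
ΔU = nCvΔT = 5.45×37.8×(545−418) = 26200 J.
Q = ΔU + W = 11800 J.
State after step 1: P = 679 kPa, V = 36.4 L, T = 545 K.
Step 2 — Adiabatic: T₂/T₁ = (P₂/P₁)^((γ−1)/γ) ⇒ T₂ = 545×(0.301)^0.180 = 439 K; V₂ = 97.5 L.
ΔU = nCvΔT = 5.45×37.8×(439−545) = -21900 J.
Q = 0 for an adiabatic process, so W = −ΔU = 21900 J.
Net over both steps: W = 7480 J, Q = 11800 J, ΔU = 4300 J.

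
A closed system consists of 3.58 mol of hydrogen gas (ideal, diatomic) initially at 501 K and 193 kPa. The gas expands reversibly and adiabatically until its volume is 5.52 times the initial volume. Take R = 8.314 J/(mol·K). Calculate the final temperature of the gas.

V₁ = nRT₁/P₁ = 3.58×8.314×501/193 = 77.3 L.
Adiabatic: TV^(γ−1) = const ⇒ T₂ = 501×(0.181)^0.400 = 253 K; PV^γ = const ⇒ P₂ = 17.7 kPa.

253 K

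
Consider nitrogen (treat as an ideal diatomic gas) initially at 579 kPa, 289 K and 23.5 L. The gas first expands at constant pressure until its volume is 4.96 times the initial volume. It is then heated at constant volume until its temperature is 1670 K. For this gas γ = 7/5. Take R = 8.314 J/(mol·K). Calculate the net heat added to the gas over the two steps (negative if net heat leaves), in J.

n = P₁V₁/(RT₁) = 579×23.5/(8.314×289) = 5.66 mol.
Step 1 — Isobaric: P stays 579 kPa; V/T = const ⇒ T₂ = 1430 K, V₂ = 117 L.
W = PΔV = 579×(117−23.5) kPa·L = 53900 J.
ΔU = nCvΔT = 5.66×20.8×(1430−289) = 135000 J.
Q = ΔU + W = nCpΔT = 189000 J.
State after step 1: P = 579 kPa, V = 117 L, T = 1430 K.
Step 2 — Isochoric: V stays 117 L; P/T = const ⇒ T₂ = 1670 K, P₂ = 675 kPa.
W = 0 (no volume change).
ΔU = nCvΔT = 5.66×20.8×(1670−1430) = 27800 J.
Q = ΔU = 27800 J.
Net over both steps: W = 53900 J, Q = 216000 J, ΔU = 163000 J.

216000 J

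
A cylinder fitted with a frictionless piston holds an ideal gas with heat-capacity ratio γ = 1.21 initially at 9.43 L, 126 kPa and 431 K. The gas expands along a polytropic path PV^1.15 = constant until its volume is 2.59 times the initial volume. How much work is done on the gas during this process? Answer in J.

n = P₁V₁/(RT₁) = 126×9.43/(8.314×431) = 0.332 mol.
Polytropic n=1.15: T₂ = T₁(V₁/V₂)^(n−1) = 431×(0.386)^0.15 = 374 K; P₂ = P₁(V₁/V₂)^n = 42.2 kPa.
W = (P₁V₁−P₂V₂)/(n−1) = (126×9.43−42.2×24.4)/0.15 = 1050 J.
Work done on the gas = −W_by = -1050 J.

-1050 J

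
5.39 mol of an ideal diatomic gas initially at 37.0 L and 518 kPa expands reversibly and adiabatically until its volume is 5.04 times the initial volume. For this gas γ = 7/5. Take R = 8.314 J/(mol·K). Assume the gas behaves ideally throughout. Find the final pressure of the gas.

T₁ = P₁V₁/(nR) = 518×37.0/(5.39×8.314) = 428 K.
Adiabatic: TV^(γ−1) = const ⇒ T₂ = 428×(0.198)^0.400 = 224 K; PV^γ = const ⇒ P₂ = 53.8 kPa.

53.8 kPa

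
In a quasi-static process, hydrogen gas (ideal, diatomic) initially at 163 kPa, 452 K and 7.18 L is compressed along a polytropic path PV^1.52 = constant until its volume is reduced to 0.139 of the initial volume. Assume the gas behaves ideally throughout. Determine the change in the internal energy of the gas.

5240 J

n = P₁V₁/(RT₁) = 163×7.18/(8.314×452) = 0.311 mol.
Polytropic n=1.52: T₂ = T₁(V₁/V₂)^(n−1) = 452×(7.19)^0.52 = 1260 K; P₂ = P₁(V₁/V₂)^n = 3270 kPa.
For an ideal gas ΔU = nCvΔT with Cv = (5/2)R = 20.8 J/(mol·K).
ΔU = 0.311×20.8×(1260−452) = 5240 J.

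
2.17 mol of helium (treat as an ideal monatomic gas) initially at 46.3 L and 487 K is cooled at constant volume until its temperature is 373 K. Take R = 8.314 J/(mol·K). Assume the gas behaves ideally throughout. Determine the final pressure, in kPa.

P₁ = nRT₁/V₁ = 2.17×8.314×487/46.3 = 190 kPa.
Isochoric: V stays 46.3 L; P/T = const ⇒ T₂ = 373 K, P₂ = 145 kPa.

145 kPa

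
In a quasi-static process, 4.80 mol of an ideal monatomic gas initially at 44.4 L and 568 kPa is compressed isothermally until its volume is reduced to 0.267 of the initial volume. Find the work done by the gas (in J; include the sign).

T₁ = P₁V₁/(nR) = 568×44.4/(4.80×8.314) = 632 K.
Isothermal: T stays 632 K; PV = const ⇒ V₂ = 11.9 L, P₂ = 2130 kPa.
W = nRT ln(V₂/V₁) = 4.80×8.314×632×ln(0.267) = -33300 J.

-33300 J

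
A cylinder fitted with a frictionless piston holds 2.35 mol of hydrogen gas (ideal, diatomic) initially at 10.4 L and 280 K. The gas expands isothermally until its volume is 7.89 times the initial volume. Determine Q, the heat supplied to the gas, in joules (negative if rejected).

P₁ = nRT₁/V₁ = 2.35×8.314×280/10.4 = 526 kPa.
Isothermal: T stays 280 K; PV = const ⇒ V₂ = 82.1 L, P₂ = 66.7 kPa.
ΔU = 0 (ideal gas, T constant).
W = nRT ln(V₂/V₁) = 2.35×8.314×280×ln(7.89) = 11300 J.
Q = ΔU + W = 11300 J.

11300 J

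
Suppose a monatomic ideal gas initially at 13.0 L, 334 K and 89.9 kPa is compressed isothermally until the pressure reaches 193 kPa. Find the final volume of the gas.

6.06 L

Isothermal: T stays 334 K; PV = const ⇒ V₂ = 6.06 L, P₂ = 193 kPa.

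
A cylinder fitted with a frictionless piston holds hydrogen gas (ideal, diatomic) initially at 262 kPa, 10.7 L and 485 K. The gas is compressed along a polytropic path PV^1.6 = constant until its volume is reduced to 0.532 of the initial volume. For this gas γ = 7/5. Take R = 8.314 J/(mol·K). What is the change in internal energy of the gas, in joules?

3230 J

n = P₁V₁/(RT₁) = 262×10.7/(8.314×485) = 0.695 mol.
Polytropic n=1.6: T₂ = T₁(V₁/V₂)^(n−1) = 485×(1.88)^0.60 = 708 K; P₂ = P₁(V₁/V₂)^n = 719 kPa.
For an ideal gas ΔU = nCvΔT with Cv = (5/2)R = 20.8 J/(mol·K).
ΔU = 0.695×20.8×(708−485) = 3230 J.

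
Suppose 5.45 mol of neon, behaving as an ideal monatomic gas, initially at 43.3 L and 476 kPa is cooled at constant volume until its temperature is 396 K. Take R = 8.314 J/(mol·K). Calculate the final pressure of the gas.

414 kPa

T₁ = P₁V₁/(nR) = 476×43.3/(5.45×8.314) = 455 K.
Isochoric: V stays 43.3 L; P/T = const ⇒ T₂ = 396 K, P₂ = 414 kPa.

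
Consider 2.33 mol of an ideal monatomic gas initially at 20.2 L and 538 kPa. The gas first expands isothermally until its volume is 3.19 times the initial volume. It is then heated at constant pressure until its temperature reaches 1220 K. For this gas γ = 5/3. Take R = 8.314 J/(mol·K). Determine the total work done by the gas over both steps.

T₁ = P₁V₁/(nR) = 538×20.2/(2.33×8.314) = 561 K.
Step 1 — Isothermal: T stays 561 K; PV = const ⇒ V₂ = 64.4 L, P₂ = 169 kPa.
ΔU = 0 (ideal gas, T constant).
W = nRT ln(V₂/V₁) = 2.33×8.314×561×ln(3.19) = 12600 J.
Q = ΔU + W = 12600 J.
State after step 1: P = 169 kPa, V = 64.4 L, T = 561 K.
Step 2 — Isobaric: P stays 169 kPa; V/T = const ⇒ T₂ = 1220 K, V₂ = 140 L.
W = PΔV = 169×(140−64.4) kPa·L = 12800 J.
ΔU = nCvΔT = 2.33×12.5×(1220−561) = 19100 J.
Q = ΔU + W = nCpΔT = 31900 J.
Net over both steps: W = 25400 J, Q = 44500 J, ΔU = 19100 J.

25400 J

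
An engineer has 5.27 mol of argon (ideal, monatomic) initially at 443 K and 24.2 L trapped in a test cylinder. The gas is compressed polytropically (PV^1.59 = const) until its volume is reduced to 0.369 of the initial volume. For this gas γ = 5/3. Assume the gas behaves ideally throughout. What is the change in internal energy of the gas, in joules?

23300 J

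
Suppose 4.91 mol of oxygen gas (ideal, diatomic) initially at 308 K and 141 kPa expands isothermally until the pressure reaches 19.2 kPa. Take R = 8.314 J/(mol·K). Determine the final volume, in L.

655 L

V₁ = nRT₁/P₁ = 4.91×8.314×308/141 = 89.2 L.
Isothermal: T stays 308 K; PV = const ⇒ V₂ = 655 L, P₂ = 19.2 kPa.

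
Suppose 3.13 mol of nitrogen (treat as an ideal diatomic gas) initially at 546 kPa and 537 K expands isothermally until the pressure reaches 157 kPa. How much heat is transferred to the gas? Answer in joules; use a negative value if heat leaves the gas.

V₁ = nRT₁/P₁ = 3.13×8.314×537/546 = 25.6 L.
Isothermal: T stays 537 K; PV = const ⇒ V₂ = 89.0 L, P₂ = 157 kPa.
ΔU = 0 (ideal gas, T constant).
W = nRT ln(V₂/V₁) = 3.13×8.314×537×ln(3.48) = 17400 J.
Q = ΔU + W = 17400 J.

17400 J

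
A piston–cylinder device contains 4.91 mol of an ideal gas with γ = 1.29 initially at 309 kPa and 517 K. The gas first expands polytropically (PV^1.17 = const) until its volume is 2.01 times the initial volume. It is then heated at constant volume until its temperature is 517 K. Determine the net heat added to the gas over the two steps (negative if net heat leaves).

13900 J

V₁ = nRT₁/P₁ = 4.91×8.314×517/309 = 68.3 L.
Step 1 — Polytropic n=1.17: T₂ = T₁(V₁/V₂)^(n−1) = 517×(0.498)^0.17 = 459 K; P₂ = P₁(V₁/V₂)^n = 137 kPa.
W = (P₁V₁−P₂V₂)/(n−1) = (309×68.3−137×137)/0.17 = 13900 J.
ΔU = nCvΔT = 4.91×28.7×(459−517) = -8140 J.
Q = ΔU + W = 5750 J.
State after step 1: P = 137 kPa, V = 137 L, T = 459 K.
Step 2 — Isochoric: V stays 137 L; P/T = const ⇒ T₂ = 517 K, P₂ = 154 kPa.
W = 0 (no volume change).
ΔU = nCvΔT = 4.91×28.7×(517−459) = 8140 J.
Q = ΔU = 8140 J.
Net over both steps: W = 13900 J, Q = 13900 J, ΔU = 0 J.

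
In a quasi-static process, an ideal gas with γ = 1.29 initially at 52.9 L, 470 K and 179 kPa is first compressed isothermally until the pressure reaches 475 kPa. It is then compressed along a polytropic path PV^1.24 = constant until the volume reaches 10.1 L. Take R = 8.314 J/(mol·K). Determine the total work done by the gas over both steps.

n = P₁V₁/(RT₁) = 179×52.9/(8.314×470) = 2.42 mol.
Step 1 — Isothermal: T stays 470 K; PV = const ⇒ V₂ = 19.9 L, P₂ = 475 kPa.
ΔU = 0 (ideal gas, T constant).
W = nRT ln(V₂/V₁) = 2.42×8.314×470×ln(0.377) = -9240 J.
Q = ΔU + W = -9240 J.
State after step 1: P = 475 kPa, V = 19.9 L, T = 470 K.
Step 2 — Polytropic n=1.24: T₂ = T₁(V₁/V₂)^(n−1) = 470×(1.97)^0.24 = 553 K; P₂ = P₁(V₁/V₂)^n = 1100 kPa.
W = (P₁V₁−P₂V₂)/(n−1) = (475×19.9−1100×10.1)/0.24 = -6990 J.
ΔU = nCvΔT = 2.42×28.7×(553−470) = 5790 J.
Q = ΔU + W = -1210 J.
Net over both steps: W = -16200 J, Q = -10400 J, ΔU = 5790 J.

-16200 J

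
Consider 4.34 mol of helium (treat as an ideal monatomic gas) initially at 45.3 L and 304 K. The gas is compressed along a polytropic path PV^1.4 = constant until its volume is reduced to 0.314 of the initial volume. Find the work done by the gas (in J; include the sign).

-16200 J

P₁ = nRT₁/V₁ = 4.34×8.314×304/45.3 = 242 kPa.
Polytropic n=1.4: T₂ = T₁(V₁/V₂)^(n−1) = 304×(3.18)^0.40 = 483 K; P₂ = P₁(V₁/V₂)^n = 1230 kPa.
W = (P₁V₁−P₂V₂)/(n−1) = (242×45.3−1230×14.2)/0.40 = -16200 J.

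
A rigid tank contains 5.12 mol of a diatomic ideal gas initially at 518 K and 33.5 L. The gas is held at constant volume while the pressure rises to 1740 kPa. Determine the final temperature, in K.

1370 K

P₁ = nRT₁/V₁ = 5.12×8.314×518/33.5 = 658 kPa.
Isochoric: V stays 33.5 L; P/T = const ⇒ T₂ = 1370 K, P₂ = 1740 kPa.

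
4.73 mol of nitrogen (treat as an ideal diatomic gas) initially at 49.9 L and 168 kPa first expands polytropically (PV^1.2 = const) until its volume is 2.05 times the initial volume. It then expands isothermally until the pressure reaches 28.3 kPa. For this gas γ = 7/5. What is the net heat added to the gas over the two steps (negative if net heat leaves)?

9480 J

T₁ = P₁V₁/(nR) = 168×49.9/(4.73×8.314) = 213 K.
Step 1 — Polytropic n=1.2: T₂ = T₁(V₁/V₂)^(n−1) = 213×(0.488)^0.20 = 185 K; P₂ = P₁(V₁/V₂)^n = 71.0 kPa.
W = (P₁V₁−P₂V₂)/(n−1) = (168×49.9−71.0×102)/0.20 = 5610 J.
ΔU = nCvΔT = 4.73×20.8×(185−213) = -2800 J.
Q = ΔU + W = 2800 J.
State after step 1: P = 71.0 kPa, V = 102 L, T = 185 K.
Step 2 — Isothermal: T stays 185 K; PV = const ⇒ V₂ = 257 L, P₂ = 28.3 kPa.
ΔU = 0 (ideal gas, T constant).
W = nRT ln(V₂/V₁) = 4.73×8.314×185×ln(2.51) = 6680 J.
Q = ΔU + W = 6680 J.
Net over both steps: W = 12300 J, Q = 9480 J, ΔU = -2800 J.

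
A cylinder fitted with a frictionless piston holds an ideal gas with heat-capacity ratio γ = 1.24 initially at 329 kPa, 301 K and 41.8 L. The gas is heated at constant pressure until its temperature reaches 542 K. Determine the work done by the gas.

n = P₁V₁/(RT₁) = 329×41.8/(8.314×301) = 5.50 mol.
Isobaric: P stays 329 kPa; V/T = const ⇒ T₂ = 542 K, V₂ = 75.3 L.
W = PΔV = 329×(75.3−41.8) kPa·L = 11000 J.

11000 J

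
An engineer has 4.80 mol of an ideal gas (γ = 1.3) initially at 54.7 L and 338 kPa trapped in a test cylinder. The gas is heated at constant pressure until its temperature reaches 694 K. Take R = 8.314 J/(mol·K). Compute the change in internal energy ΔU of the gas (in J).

T₁ = P₁V₁/(nR) = 338×54.7/(4.80×8.314) = 463 K.
Isobaric: P stays 338 kPa; V/T = const ⇒ T₂ = 694 K, V₂ = 81.9 L.
For an ideal gas ΔU = nCvΔT with Cv = R/(γ−1) = 27.7 J/(mol·K).
ΔU = 4.80×27.7×(694−463) = 30700 J.

30700 J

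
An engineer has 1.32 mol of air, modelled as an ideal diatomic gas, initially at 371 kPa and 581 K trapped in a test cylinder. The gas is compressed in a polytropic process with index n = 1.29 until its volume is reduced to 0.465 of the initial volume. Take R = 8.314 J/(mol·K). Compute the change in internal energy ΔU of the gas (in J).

3960 J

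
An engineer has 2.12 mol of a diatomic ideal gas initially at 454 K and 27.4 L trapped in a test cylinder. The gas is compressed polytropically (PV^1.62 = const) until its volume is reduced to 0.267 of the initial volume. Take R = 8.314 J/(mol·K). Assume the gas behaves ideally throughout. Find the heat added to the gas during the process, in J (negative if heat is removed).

P₁ = nRT₁/V₁ = 2.12×8.314×454/27.4 = 292 kPa.
Polytropic n=1.62: T₂ = T₁(V₁/V₂)^(n−1) = 454×(3.75)^0.62 = 1030 K; P₂ = P₁(V₁/V₂)^n = 2480 kPa.
W = (P₁V₁−P₂V₂)/(n−1) = (292×27.4−2480×7.32)/0.62 = -16400 J.
ΔU = nCvΔT = 2.12×20.8×(1030−454) = 25400 J.
Q = ΔU + W = 9000 J.

9000 J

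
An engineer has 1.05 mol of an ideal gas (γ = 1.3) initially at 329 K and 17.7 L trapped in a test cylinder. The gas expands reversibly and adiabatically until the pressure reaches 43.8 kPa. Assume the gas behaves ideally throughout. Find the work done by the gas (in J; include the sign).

P₁ = nRT₁/V₁ = 1.05×8.314×329/17.7 = 162 kPa.
Adiabatic: T₂/T₁ = (P₂/P₁)^((γ−1)/γ) ⇒ T₂ = 329×(0.270)^0.231 = 243 K; V₂ = 48.5 L.
ΔU = nCvΔT = 1.05×27.7×(243−329) = -2500 J.
Q = 0 for an adiabatic process, so W = −ΔU = 2500 J.

2500 J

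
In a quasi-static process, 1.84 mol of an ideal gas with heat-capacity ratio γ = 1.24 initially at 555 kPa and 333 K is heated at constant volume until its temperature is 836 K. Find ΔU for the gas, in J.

32100 J

V₁ = nRT₁/P₁ = 1.84×8.314×333/555 = 9.18 L.
Isochoric: V stays 9.18 L; P/T = const ⇒ T₂ = 836 K, P₂ = 1390 kPa.
For an ideal gas ΔU = nCvΔT with Cv = R/(γ−1) = 34.6 J/(mol·K).
ΔU = 1.84×34.6×(836−333) = 32100 J.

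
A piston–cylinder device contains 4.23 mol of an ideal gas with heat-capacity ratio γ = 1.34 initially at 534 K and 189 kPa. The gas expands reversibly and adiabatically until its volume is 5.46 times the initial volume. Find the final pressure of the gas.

V₁ = nRT₁/P₁ = 4.23×8.314×534/189 = 99.4 L.
Adiabatic: TV^(γ−1) = const ⇒ T₂ = 534×(0.183)^0.340 = 300 K; PV^γ = const ⇒ P₂ = 19.4 kPa.

19.4 kPa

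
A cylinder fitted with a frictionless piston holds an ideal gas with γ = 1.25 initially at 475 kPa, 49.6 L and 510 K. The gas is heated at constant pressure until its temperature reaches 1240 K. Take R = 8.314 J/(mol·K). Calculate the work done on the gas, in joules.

n = P₁V₁/(RT₁) = 475×49.6/(8.314×510) = 5.56 mol.
Isobaric: P stays 475 kPa; V/T = const ⇒ T₂ = 1240 K, V₂ = 121 L.
W = PΔV = 475×(121−49.6) kPa·L = 33700 J.
Work done on the gas = −W_by = -33700 J.

-33700 J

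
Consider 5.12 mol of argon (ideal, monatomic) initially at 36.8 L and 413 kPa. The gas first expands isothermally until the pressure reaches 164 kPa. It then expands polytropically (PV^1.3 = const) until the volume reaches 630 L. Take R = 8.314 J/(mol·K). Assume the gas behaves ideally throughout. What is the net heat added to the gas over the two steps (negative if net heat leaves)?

26200 J

T₁ = P₁V₁/(nR) = 413×36.8/(5.12×8.314) = 357 K.
Step 1 — Isothermal: T stays 357 K; PV = const ⇒ V₂ = 92.7 L, P₂ = 164 kPa.
ΔU = 0 (ideal gas, T constant).
W = nRT ln(V₂/V₁) = 5.12×8.314×357×ln(2.52) = 14000 J.
Q = ΔU + W = 14000 J.
State after step 1: P = 164 kPa, V = 92.7 L, T = 357 K.
Step 2 — Polytropic n=1.3: T₂ = T₁(V₁/V₂)^(n−1) = 357×(0.147)^0.30 = 201 K; P₂ = P₁(V₁/V₂)^n = 13.6 kPa.
W = (P₁V₁−P₂V₂)/(n−1) = (164×92.7−13.6×630)/0.30 = 22200 J.
ΔU = nCvΔT = 5.12×12.5×(201−357) = -9970 J.
Q = ΔU + W = 12200 J.
Net over both steps: W = 36200 J, Q = 26200 J, ΔU = -9970 J.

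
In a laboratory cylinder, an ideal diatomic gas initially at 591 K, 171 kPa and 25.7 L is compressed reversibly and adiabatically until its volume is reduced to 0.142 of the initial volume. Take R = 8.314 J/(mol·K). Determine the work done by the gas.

-13000 J

n = P₁V₁/(RT₁) = 171×25.7/(8.314×591) = 0.894 mol.
Adiabatic: TV^(γ−1) = const ⇒ T₂ = 591×(7.04)^0.400 = 1290 K; PV^γ = const ⇒ P₂ = 2630 kPa.
ΔU = nCvΔT = 0.894×20.8×(1290−591) = 13000 J.
Q = 0 for an adiabatic process, so W = −ΔU = -13000 J.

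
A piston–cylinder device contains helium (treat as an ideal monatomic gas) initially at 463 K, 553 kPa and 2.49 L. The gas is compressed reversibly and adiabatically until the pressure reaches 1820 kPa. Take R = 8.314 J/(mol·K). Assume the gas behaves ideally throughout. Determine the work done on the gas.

1260 J

n = P₁V₁/(RT₁) = 553×2.49/(8.314×463) = 0.358 mol.
Adiabatic: T₂/T₁ = (P₂/P₁)^((γ−1)/γ) ⇒ T₂ = 463×(3.29)^0.400 = 746 K; V₂ = 1.22 L.
ΔU = nCvΔT = 0.358×12.5×(746−463) = 1260 J.
Q = 0 for an adiabatic process, so W = −ΔU = -1260 J.
Work done on the gas = −W_by = 1260 J.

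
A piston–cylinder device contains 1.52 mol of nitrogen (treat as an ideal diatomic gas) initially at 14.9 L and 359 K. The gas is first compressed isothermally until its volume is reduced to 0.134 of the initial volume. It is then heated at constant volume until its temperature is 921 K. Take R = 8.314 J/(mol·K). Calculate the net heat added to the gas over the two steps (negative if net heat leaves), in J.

8640 J

P₁ = nRT₁/V₁ = 1.52×8.314×359/14.9 = 304 kPa.
Step 1 — Isothermal: T stays 359 K; PV = const ⇒ V₂ = 2.00 L, P₂ = 2270 kPa.
ΔU = 0 (ideal gas, T constant).
W = nRT ln(V₂/V₁) = 1.52×8.314×359×ln(0.134) = -9120 J.
Q = ΔU + W = -9120 J.
State after step 1: P = 2270 kPa, V = 2.00 L, T = 359 K.
Step 2 — Isochoric: V stays 2.00 L; P/T = const ⇒ T₂ = 921 K, P₂ = 5830 kPa.
W = 0 (no volume change).
ΔU = nCvΔT = 1.52×20.8×(921−359) = 17800 J.
Q = ΔU = 17800 J.
Net over both steps: W = -9120 J, Q = 8640 J, ΔU = 17800 J.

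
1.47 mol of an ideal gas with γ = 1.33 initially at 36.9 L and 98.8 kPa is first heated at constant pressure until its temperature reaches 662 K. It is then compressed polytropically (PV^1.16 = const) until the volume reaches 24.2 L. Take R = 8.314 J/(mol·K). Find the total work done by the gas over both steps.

T₁ = P₁V₁/(nR) = 98.8×36.9/(1.47×8.314) = 298 K.
Step 1 — Isobaric: P stays 98.8 kPa; V/T = const ⇒ T₂ = 662 K, V₂ = 81.9 L.
W = PΔV = 98.8×(81.9−36.9) kPa·L = 4440 J.
ΔU = nCvΔT = 1.47×25.2×(662−298) = 13500 J.
Q = ΔU + W = nCpΔT = 17900 J.
State after step 1: P = 98.8 kPa, V = 81.9 L, T = 662 K.
Step 2 — Polytropic n=1.16: T₂ = T₁(V₁/V₂)^(n−1) = 662×(3.38)^0.16 = 805 K; P₂ = P₁(V₁/V₂)^n = 406 kPa.
W = (P₁V₁−P₂V₂)/(n−1) = (98.8×81.9−406×24.2)/0.16 = -10900 J.
ΔU = nCvΔT = 1.47×25.2×(805−662) = 5280 J.
Q = ΔU + W = -5610 J.
Net over both steps: W = -6450 J, Q = 12300 J, ΔU = 18700 J.

-6450 J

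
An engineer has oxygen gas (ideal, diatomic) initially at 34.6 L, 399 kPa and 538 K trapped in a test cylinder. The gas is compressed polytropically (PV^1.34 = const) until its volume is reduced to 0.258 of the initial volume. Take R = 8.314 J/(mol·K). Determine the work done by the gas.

-23800 J

n = P₁V₁/(RT₁) = 399×34.6/(8.314×538) = 3.09 mol.
Polytropic n=1.34: T₂ = T₁(V₁/V₂)^(n−1) = 538×(3.88)^0.34 = 853 K; P₂ = P₁(V₁/V₂)^n = 2450 kPa.
W = (P₁V₁−P₂V₂)/(n−1) = (399×34.6−2450×8.93)/0.34 = -23800 J.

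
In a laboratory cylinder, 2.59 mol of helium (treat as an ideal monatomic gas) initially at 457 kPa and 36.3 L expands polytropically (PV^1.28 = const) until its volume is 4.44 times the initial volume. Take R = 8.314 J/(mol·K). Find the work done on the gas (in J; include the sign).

T₁ = P₁V₁/(nR) = 457×36.3/(2.59×8.314) = 770 K.
Polytropic n=1.28: T₂ = T₁(V₁/V₂)^(n−1) = 770×(0.225)^0.28 = 508 K; P₂ = P₁(V₁/V₂)^n = 67.8 kPa.
W = (P₁V₁−P₂V₂)/(n−1) = (457×36.3−67.8×161)/0.28 = 20200 J.
Work done on the gas = −W_by = -20200 J.

-20200 J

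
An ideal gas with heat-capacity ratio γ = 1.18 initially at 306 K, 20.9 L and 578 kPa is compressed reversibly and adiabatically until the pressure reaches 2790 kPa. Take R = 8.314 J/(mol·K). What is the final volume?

5.51 L

Adiabatic: T₂/T₁ = (P₂/P₁)^((γ−1)/γ) ⇒ T₂ = 306×(4.83)^0.153 = 389 K; V₂ = 5.51 L.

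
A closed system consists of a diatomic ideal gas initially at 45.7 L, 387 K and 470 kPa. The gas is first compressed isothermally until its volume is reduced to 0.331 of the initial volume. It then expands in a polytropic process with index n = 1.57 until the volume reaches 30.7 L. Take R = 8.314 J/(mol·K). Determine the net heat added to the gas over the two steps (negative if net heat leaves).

-29100 J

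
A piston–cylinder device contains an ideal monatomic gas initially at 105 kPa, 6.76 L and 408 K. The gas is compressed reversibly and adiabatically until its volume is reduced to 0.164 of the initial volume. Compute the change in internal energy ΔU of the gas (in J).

2490 J

n = P₁V₁/(RT₁) = 105×6.76/(8.314×408) = 0.209 mol.
Adiabatic: TV^(γ−1) = const ⇒ T₂ = 408×(6.10)^0.667 = 1360 K; PV^γ = const ⇒ P₂ = 2140 kPa.
For an ideal gas ΔU = nCvΔT with Cv = (3/2)R = 12.5 J/(mol·K).
ΔU = 0.209×12.5×(1360−408) = 2490 J.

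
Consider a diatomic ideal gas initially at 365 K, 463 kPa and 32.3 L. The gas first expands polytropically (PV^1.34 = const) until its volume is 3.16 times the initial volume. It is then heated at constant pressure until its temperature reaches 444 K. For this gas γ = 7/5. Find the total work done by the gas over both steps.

22300 J

n = P₁V₁/(RT₁) = 463×32.3/(8.314×365) = 4.93 mol.
Step 1 — Polytropic n=1.34: T₂ = T₁(V₁/V₂)^(n−1) = 365×(0.316)^0.34 = 247 K; P₂ = P₁(V₁/V₂)^n = 99.1 kPa.
W = (P₁V₁−P₂V₂)/(n−1) = (463×32.3−99.1×102)/0.34 = 14200 J.
ΔU = nCvΔT = 4.93×20.8×(247−365) = -12100 J.
Q = ΔU + W = 2140 J.
State after step 1: P = 99.1 kPa, V = 102 L, T = 247 K.
Step 2 — Isobaric: P stays 99.1 kPa; V/T = const ⇒ T₂ = 444 K, V₂ = 184 L.
W = PΔV = 99.1×(184−102) kPa·L = 8080 J.
ΔU = nCvΔT = 4.93×20.8×(444−247) = 20200 J.
Q = ΔU + W = nCpΔT = 28300 J.
Net over both steps: W = 22300 J, Q = 30400 J, ΔU = 8090 J.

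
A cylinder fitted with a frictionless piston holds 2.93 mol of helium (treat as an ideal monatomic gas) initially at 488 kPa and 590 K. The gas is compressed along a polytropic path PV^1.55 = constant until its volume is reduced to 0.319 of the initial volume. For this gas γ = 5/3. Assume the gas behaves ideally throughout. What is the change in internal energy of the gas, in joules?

V₁ = nRT₁/P₁ = 2.93×8.314×590/488 = 29.5 L.
Polytropic n=1.55: T₂ = T₁(V₁/V₂)^(n−1) = 590×(3.13)^0.55 = 1110 K; P₂ = P₁(V₁/V₂)^n = 2870 kPa.
For an ideal gas ΔU = nCvΔT with Cv = (3/2)R = 12.5 J/(mol·K).
ΔU = 2.93×12.5×(1110−590) = 18900 J.

18900 J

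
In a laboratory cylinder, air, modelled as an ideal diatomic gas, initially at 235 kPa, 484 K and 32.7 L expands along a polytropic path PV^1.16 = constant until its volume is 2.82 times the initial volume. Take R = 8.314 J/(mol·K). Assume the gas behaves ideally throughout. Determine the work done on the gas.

n = P₁V₁/(RT₁) = 235×32.7/(8.314×484) = 1.91 mol.
Polytropic n=1.16: T₂ = T₁(V₁/V₂)^(n−1) = 484×(0.355)^0.16 = 410 K; P₂ = P₁(V₁/V₂)^n = 70.6 kPa.
W = (P₁V₁−P₂V₂)/(n−1) = (235×32.7−70.6×92.2)/0.16 = 7340 J.
Work done on the gas = −W_by = -7340 J.

-7340 J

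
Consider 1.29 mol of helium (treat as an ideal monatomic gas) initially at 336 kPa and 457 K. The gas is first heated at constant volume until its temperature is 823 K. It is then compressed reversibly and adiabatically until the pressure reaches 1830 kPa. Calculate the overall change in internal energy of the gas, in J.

13300 J

V₁ = nRT₁/P₁ = 1.29×8.314×457/336 = 14.6 L.
Step 1 — Isochoric: V stays 14.6 L; P/T = const ⇒ T₂ = 823 K, P₂ = 605 kPa.
W = 0 (no volume change).
ΔU = nCvΔT = 1.29×12.5×(823−457) = 5890 J.
Q = ΔU = 5890 J.
State after step 1: P = 605 kPa, V = 14.6 L, T = 823 K.
Step 2 — Adiabatic: T₂/T₁ = (P₂/P₁)^((γ−1)/γ) ⇒ T₂ = 823×(3.02)^0.400 = 1280 K; V₂ = 7.51 L.
ΔU = nCvΔT = 1.29×12.5×(1280−823) = 7370 J.
Q = 0 for an adiabatic process, so W = −ΔU = -7370 J.
Net over both steps: W = -7370 J, Q = 5890 J, ΔU = 13300 J.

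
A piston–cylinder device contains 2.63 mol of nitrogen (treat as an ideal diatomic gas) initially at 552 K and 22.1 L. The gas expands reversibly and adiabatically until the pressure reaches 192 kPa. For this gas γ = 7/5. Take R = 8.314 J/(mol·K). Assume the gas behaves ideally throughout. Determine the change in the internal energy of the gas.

-7790 J

P₁ = nRT₁/V₁ = 2.63×8.314×552/22.1 = 546 kPa.
Adiabatic: T₂/T₁ = (P₂/P₁)^((γ−1)/γ) ⇒ T₂ = 552×(0.352)^0.286 = 409 K; V₂ = 46.6 L.
For an ideal gas ΔU = nCvΔT with Cv = (5/2)R = 20.8 J/(mol·K).
ΔU = 2.63×20.8×(409−552) = -7790 J.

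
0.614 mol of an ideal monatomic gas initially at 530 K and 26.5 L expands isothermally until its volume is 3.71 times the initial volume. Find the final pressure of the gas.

27.5 kPa

P₁ = nRT₁/V₁ = 0.614×8.314×530/26.5 = 102 kPa.
Isothermal: T stays 530 K; PV = const ⇒ V₂ = 98.3 L, P₂ = 27.5 kPa.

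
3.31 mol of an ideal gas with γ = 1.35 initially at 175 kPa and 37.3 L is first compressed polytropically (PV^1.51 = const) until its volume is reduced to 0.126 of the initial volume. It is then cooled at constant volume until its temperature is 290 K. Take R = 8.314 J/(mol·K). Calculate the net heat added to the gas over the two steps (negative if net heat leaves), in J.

T₁ = P₁V₁/(nR) = 175×37.3/(3.31×8.314) = 237 K.
Step 1 — Polytropic n=1.51: T₂ = T₁(V₁/V₂)^(n−1) = 237×(7.94)^0.51 = 682 K; P₂ = P₁(V₁/V₂)^n = 3990 kPa.
W = (P₁V₁−P₂V₂)/(n−1) = (175×37.3−3990×4.70)/0.51 = -24000 J.
ΔU = nCvΔT = 3.31×23.8×(682−237) = 35000 J.
Q = ΔU + W = 11000 J.
State after step 1: P = 3990 kPa, V = 4.70 L, T = 682 K.
Step 2 — Isochoric: V stays 4.70 L; P/T = const ⇒ T₂ = 290 K, P₂ = 1700 kPa.
W = 0 (no volume change).
ΔU = nCvΔT = 3.31×23.8×(290−682) = -30800 J.
Q = ΔU = -30800 J.
Net over both steps: W = -24000 J, Q = -19900 J, ΔU = 4150 J.

-19900 J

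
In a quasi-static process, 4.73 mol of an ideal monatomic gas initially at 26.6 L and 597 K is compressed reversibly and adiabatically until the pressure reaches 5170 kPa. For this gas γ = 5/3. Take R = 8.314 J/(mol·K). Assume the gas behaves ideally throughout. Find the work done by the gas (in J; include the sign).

P₁ = nRT₁/V₁ = 4.73×8.314×597/26.6 = 883 kPa.
Adiabatic: T₂/T₁ = (P₂/P₁)^((γ−1)/γ) ⇒ T₂ = 597×(5.86)^0.400 = 1210 K; V₂ = 9.21 L.
ΔU = nCvΔT = 4.73×12.5×(1210−597) = 36200 J.
Q = 0 for an adiabatic process, so W = −ΔU = -36200 J.

-36200 J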